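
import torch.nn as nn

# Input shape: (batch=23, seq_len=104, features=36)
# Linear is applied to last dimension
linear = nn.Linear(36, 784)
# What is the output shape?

Input shape: (23, 104, 36)
Output shape: (23, 104, 784)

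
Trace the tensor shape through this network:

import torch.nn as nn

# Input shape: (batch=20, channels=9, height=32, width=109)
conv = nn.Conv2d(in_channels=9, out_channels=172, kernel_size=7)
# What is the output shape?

Input shape: (20, 9, 32, 109)
Output shape: (20, 172, 26, 103)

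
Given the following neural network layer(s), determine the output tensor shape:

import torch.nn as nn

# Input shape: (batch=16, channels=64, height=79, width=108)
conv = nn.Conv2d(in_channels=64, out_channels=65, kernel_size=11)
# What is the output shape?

Input shape: (16, 64, 79, 108)
Output shape: (16, 65, 69, 98)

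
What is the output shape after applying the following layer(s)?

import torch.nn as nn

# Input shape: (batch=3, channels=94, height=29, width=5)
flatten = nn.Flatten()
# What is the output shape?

Input shape: (3, 94, 29, 5)
Output shape: (3, 13630)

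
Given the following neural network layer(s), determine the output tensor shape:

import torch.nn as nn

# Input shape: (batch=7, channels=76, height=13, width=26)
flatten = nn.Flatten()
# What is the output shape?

Input shape: (7, 76, 13, 26)
Output shape: (7, 25688)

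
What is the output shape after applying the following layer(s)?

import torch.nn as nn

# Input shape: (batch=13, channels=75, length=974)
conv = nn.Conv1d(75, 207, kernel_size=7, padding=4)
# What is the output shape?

Input shape: (13, 75, 974)
Output shape: (13, 207, 976)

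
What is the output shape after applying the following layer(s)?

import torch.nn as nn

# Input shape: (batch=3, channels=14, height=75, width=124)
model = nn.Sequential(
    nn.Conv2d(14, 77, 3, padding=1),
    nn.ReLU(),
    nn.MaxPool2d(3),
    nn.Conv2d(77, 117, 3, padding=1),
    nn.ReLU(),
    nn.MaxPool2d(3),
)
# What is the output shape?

Input shape: (3, 14, 75, 124)
  -> after first Conv2d: (3, 77, 75, 124)
  -> after first MaxPool2d: (3, 77, 25, 41)
  -> after second Conv2d: (3, 117, 25, 41)
Output shape: (3, 117, 8, 13)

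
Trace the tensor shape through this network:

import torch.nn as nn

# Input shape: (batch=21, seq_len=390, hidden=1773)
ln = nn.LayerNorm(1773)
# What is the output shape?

Input shape: (21, 390, 1773)
Output shape: (21, 390, 1773)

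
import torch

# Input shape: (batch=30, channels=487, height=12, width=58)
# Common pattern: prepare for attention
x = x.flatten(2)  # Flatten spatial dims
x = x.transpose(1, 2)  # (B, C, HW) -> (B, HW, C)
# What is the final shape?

Input shape: (30, 487, 12, 58)
  -> after flatten(2): (30, 487, 696)
Output shape: (30, 696, 487)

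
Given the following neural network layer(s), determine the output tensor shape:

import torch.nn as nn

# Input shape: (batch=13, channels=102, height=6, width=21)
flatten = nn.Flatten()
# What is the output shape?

Input shape: (13, 102, 6, 21)
Output shape: (13, 12852)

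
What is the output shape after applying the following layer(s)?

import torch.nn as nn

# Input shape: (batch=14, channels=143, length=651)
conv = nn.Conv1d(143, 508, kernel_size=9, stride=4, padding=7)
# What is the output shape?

Input shape: (14, 143, 651)
Output shape: (14, 508, 165)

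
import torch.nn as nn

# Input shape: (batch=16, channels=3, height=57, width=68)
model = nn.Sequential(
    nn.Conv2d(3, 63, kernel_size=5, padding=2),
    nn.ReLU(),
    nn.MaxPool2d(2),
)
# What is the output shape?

Input shape: (16, 3, 57, 68)
  -> after Conv2d: (16, 63, 57, 68)
  -> after ReLU: (16, 63, 57, 68)
Output shape: (16, 63, 28, 34)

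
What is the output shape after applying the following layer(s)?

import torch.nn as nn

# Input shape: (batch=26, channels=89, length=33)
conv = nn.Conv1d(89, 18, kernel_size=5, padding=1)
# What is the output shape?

Input shape: (26, 89, 33)
Output shape: (26, 18, 31)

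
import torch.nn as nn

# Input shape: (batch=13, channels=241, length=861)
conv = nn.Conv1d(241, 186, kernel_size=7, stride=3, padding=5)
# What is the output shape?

Input shape: (13, 241, 861)
Output shape: (13, 186, 289)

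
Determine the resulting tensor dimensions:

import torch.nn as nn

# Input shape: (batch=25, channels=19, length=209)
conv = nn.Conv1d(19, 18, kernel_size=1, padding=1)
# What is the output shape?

Input shape: (25, 19, 209)
Output shape: (25, 18, 211)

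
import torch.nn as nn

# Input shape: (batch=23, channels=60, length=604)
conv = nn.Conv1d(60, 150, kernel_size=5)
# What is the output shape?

Input shape: (23, 60, 604)
Output shape: (23, 150, 600)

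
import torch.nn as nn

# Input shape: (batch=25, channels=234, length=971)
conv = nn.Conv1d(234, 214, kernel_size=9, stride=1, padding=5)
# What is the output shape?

Input shape: (25, 234, 971)
Output shape: (25, 214, 973)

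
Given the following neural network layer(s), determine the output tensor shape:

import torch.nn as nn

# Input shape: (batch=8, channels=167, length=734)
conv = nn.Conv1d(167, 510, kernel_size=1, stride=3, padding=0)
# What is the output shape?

Input shape: (8, 167, 734)
Output shape: (8, 510, 245)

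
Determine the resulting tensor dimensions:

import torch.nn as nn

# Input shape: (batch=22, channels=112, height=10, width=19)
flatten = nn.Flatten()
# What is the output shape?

Input shape: (22, 112, 10, 19)
Output shape: (22, 21280)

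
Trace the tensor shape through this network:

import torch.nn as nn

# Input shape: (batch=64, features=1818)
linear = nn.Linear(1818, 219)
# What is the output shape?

Input shape: (64, 1818)
Output shape: (64, 219)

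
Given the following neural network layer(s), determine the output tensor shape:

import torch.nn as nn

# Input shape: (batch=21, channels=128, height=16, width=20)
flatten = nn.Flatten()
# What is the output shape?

Input shape: (21, 128, 16, 20)
Output shape: (21, 40960)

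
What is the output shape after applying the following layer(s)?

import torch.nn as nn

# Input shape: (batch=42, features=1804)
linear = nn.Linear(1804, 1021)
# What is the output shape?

Input shape: (42, 1804)
Output shape: (42, 1021)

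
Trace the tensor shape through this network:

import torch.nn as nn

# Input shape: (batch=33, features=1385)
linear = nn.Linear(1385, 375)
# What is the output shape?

Input shape: (33, 1385)
Output shape: (33, 375)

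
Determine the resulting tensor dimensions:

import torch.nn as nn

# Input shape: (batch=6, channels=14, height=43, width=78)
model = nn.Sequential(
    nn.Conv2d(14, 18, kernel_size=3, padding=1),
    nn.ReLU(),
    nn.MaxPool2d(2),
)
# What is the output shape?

Input shape: (6, 14, 43, 78)
  -> after Conv2d: (6, 18, 43, 78)
  -> after ReLU: (6, 18, 43, 78)
Output shape: (6, 18, 21, 39)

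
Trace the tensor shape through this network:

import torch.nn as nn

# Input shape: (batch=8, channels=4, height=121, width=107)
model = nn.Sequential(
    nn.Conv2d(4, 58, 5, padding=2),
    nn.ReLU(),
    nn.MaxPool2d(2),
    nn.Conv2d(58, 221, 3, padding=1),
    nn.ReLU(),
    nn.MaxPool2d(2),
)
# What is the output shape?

Input shape: (8, 4, 121, 107)
  -> after first Conv2d: (8, 58, 121, 107)
  -> after first MaxPool2d: (8, 58, 60, 53)
  -> after second Conv2d: (8, 221, 60, 53)
Output shape: (8, 221, 30, 26)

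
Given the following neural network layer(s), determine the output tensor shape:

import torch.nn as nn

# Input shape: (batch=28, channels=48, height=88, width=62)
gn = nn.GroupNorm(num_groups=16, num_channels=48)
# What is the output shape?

Input shape: (28, 48, 88, 62)
Output shape: (28, 48, 88, 62)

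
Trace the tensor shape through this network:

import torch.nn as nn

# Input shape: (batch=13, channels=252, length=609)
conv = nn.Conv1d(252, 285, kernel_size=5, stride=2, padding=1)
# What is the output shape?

Input shape: (13, 252, 609)
Output shape: (13, 285, 304)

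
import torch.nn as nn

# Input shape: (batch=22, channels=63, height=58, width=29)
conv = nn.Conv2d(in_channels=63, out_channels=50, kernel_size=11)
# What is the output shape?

Input shape: (22, 63, 58, 29)
Output shape: (22, 50, 48, 19)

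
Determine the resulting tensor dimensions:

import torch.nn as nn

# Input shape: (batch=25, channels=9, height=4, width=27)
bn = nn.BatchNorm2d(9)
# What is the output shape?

Input shape: (25, 9, 4, 27)
Output shape: (25, 9, 4, 27)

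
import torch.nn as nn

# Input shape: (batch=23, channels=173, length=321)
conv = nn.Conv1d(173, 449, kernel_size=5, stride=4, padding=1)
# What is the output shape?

Input shape: (23, 173, 321)
Output shape: (23, 449, 80)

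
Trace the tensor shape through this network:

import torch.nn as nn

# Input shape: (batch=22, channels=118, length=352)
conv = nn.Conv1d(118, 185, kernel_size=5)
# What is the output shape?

Input shape: (22, 118, 352)
Output shape: (22, 185, 348)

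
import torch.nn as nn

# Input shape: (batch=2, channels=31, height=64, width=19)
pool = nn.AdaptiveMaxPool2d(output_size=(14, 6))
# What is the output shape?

Input shape: (2, 31, 64, 19)
Output shape: (2, 31, 14, 6)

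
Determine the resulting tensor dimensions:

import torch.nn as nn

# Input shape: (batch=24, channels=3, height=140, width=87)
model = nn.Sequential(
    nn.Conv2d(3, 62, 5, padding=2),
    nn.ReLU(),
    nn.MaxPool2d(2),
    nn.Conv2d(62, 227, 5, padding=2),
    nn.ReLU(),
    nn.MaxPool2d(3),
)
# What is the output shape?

Input shape: (24, 3, 140, 87)
  -> after first Conv2d: (24, 62, 140, 87)
  -> after first MaxPool2d: (24, 62, 70, 43)
  -> after second Conv2d: (24, 227, 70, 43)
Output shape: (24, 227, 23, 14)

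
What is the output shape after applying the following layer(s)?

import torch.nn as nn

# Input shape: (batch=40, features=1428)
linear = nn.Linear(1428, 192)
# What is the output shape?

Input shape: (40, 1428)
Output shape: (40, 192)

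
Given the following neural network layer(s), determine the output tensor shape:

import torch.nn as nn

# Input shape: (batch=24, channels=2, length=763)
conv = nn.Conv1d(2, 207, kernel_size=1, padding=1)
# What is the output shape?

Input shape: (24, 2, 763)
Output shape: (24, 207, 765)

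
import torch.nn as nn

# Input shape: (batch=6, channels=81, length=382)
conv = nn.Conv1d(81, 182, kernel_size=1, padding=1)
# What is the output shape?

Input shape: (6, 81, 382)
Output shape: (6, 182, 384)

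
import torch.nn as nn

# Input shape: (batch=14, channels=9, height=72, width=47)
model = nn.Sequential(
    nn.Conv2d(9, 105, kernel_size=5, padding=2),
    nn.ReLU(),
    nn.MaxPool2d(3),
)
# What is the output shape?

Input shape: (14, 9, 72, 47)
  -> after Conv2d: (14, 105, 72, 47)
  -> after ReLU: (14, 105, 72, 47)
Output shape: (14, 105, 24, 15)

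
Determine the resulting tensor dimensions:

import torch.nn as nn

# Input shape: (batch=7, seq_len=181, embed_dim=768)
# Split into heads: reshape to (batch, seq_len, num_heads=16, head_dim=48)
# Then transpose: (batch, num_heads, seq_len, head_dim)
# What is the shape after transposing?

Input shape: (7, 181, 768)
  -> after reshape: (7, 181, 16, 48)
Output shape: (7, 16, 181, 48)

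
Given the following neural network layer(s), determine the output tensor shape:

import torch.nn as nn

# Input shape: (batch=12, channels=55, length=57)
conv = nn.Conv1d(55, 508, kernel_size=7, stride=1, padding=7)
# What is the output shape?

Input shape: (12, 55, 57)
Output shape: (12, 508, 65)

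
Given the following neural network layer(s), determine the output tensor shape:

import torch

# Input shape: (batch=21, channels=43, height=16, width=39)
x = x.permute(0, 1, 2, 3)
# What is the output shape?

Input shape: (21, 43, 16, 39)
Output shape: (21, 43, 16, 39)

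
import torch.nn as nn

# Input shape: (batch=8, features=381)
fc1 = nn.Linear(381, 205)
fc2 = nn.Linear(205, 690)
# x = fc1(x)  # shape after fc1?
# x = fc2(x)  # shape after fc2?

Input shape: (8, 381)
  -> after fc1: (8, 205)
Output shape: (8, 690)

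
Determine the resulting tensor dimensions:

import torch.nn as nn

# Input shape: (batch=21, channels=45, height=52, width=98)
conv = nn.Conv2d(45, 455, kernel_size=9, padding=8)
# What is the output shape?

Input shape: (21, 45, 52, 98)
Output shape: (21, 455, 60, 106)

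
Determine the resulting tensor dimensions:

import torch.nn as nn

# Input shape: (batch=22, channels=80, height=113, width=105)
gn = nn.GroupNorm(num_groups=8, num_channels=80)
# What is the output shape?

Input shape: (22, 80, 113, 105)
Output shape: (22, 80, 113, 105)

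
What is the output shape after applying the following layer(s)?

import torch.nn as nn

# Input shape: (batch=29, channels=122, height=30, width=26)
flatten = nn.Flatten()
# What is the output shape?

Input shape: (29, 122, 30, 26)
Output shape: (29, 95160)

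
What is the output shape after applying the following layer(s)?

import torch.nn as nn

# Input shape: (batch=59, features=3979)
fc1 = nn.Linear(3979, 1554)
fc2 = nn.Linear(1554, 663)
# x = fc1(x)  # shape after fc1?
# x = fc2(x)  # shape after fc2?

Input shape: (59, 3979)
  -> after fc1: (59, 1554)
Output shape: (59, 663)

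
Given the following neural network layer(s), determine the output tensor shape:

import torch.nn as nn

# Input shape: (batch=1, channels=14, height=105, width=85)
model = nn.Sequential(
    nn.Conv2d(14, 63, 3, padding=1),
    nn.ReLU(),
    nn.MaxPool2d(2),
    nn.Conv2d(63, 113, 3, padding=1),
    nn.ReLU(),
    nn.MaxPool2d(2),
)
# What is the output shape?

Input shape: (1, 14, 105, 85)
  -> after first Conv2d: (1, 63, 105, 85)
  -> after first MaxPool2d: (1, 63, 52, 42)
  -> after second Conv2d: (1, 113, 52, 42)
Output shape: (1, 113, 26, 21)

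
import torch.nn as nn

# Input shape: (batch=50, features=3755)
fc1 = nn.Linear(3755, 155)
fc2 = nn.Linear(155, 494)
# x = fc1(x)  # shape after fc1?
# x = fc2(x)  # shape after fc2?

Input shape: (50, 3755)
  -> after fc1: (50, 155)
Output shape: (50, 494)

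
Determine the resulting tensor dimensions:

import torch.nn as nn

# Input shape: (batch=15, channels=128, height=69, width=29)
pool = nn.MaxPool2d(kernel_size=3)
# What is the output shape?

Input shape: (15, 128, 69, 29)
Output shape: (15, 128, 23, 9)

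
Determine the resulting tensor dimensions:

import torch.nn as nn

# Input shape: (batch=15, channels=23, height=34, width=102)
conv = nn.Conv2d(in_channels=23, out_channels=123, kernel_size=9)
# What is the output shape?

Input shape: (15, 23, 34, 102)
Output shape: (15, 123, 26, 94)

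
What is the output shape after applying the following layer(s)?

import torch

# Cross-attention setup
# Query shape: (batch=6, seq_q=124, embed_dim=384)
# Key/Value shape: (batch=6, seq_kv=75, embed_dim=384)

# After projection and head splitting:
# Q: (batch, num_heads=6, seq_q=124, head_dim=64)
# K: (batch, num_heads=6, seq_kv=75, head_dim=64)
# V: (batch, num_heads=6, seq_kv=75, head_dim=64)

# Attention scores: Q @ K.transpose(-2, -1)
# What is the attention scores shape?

Input shape: (6, 124, 384)
Output shape: (6, 6, 124, 75)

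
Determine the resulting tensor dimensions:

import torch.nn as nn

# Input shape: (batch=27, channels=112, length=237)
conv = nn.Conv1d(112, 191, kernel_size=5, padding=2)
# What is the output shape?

Input shape: (27, 112, 237)
Output shape: (27, 191, 237)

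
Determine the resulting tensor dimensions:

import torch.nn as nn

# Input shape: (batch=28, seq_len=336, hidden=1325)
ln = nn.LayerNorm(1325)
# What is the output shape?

Input shape: (28, 336, 1325)
Output shape: (28, 336, 1325)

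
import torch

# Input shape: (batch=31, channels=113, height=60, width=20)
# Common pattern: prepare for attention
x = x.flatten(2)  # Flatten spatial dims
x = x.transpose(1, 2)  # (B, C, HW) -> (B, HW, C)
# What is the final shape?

Input shape: (31, 113, 60, 20)
  -> after flatten(2): (31, 113, 1200)
Output shape: (31, 1200, 113)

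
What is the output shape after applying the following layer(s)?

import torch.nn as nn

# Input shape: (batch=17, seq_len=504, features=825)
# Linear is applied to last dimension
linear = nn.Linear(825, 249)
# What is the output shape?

Input shape: (17, 504, 825)
Output shape: (17, 504, 249)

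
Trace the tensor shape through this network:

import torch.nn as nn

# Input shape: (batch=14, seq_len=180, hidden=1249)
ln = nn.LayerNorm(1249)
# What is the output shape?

Input shape: (14, 180, 1249)
Output shape: (14, 180, 1249)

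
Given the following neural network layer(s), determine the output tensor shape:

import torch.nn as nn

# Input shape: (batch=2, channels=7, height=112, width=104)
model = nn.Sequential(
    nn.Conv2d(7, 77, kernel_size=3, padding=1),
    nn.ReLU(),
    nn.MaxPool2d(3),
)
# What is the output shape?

Input shape: (2, 7, 112, 104)
  -> after Conv2d: (2, 77, 112, 104)
  -> after ReLU: (2, 77, 112, 104)
Output shape: (2, 77, 37, 34)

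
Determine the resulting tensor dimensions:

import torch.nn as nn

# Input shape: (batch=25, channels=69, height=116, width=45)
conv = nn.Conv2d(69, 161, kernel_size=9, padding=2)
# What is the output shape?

Input shape: (25, 69, 116, 45)
Output shape: (25, 161, 112, 41)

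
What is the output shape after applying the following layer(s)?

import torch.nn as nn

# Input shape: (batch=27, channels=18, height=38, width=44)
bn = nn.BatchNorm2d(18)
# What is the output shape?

Input shape: (27, 18, 38, 44)
Output shape: (27, 18, 38, 44)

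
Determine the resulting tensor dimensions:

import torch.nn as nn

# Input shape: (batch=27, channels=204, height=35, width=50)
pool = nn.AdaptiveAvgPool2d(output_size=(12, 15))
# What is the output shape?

Input shape: (27, 204, 35, 50)
Output shape: (27, 204, 12, 15)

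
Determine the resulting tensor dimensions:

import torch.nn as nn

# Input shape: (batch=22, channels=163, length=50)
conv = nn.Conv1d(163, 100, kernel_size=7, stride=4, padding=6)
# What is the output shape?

Input shape: (22, 163, 50)
Output shape: (22, 100, 14)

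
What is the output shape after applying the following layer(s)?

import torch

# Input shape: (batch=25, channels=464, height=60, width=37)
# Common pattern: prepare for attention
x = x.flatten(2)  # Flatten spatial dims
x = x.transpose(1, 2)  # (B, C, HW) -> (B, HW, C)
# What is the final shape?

Input shape: (25, 464, 60, 37)
  -> after flatten(2): (25, 464, 2220)
Output shape: (25, 2220, 464)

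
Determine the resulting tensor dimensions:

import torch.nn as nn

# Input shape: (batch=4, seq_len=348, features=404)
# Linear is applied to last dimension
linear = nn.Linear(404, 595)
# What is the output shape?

Input shape: (4, 348, 404)
Output shape: (4, 348, 595)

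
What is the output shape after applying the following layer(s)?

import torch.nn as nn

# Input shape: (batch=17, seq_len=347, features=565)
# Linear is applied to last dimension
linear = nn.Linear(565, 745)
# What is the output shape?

Input shape: (17, 347, 565)
Output shape: (17, 347, 745)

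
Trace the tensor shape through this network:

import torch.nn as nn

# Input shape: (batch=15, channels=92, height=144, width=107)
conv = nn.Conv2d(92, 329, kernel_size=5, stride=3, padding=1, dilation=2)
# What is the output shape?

Input shape: (15, 92, 144, 107)
Output shape: (15, 329, 46, 34)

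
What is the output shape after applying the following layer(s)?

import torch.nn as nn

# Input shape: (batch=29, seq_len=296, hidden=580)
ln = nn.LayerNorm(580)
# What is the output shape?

Input shape: (29, 296, 580)
Output shape: (29, 296, 580)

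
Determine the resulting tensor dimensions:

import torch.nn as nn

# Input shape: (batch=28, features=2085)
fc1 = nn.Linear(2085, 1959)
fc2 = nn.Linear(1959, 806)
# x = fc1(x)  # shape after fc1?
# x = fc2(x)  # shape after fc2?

Input shape: (28, 2085)
  -> after fc1: (28, 1959)
Output shape: (28, 806)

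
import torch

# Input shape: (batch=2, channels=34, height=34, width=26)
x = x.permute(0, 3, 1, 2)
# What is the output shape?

Input shape: (2, 34, 34, 26)
Output shape: (2, 26, 34, 34)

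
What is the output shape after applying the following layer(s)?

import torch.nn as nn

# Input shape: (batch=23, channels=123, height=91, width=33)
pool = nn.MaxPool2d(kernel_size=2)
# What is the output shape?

Input shape: (23, 123, 91, 33)
Output shape: (23, 123, 45, 16)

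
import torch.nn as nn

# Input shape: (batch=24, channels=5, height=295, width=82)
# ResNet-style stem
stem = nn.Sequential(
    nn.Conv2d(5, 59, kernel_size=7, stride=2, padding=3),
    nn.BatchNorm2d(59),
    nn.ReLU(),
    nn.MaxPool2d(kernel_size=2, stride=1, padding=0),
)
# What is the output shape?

Input shape: (24, 5, 295, 82)
  -> after Conv2d 7x7 stride=2: (24, 59, 148, 41)
Output shape: (24, 59, 147, 40)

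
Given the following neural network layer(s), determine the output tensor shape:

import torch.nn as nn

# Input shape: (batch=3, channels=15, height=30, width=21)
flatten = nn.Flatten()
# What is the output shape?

Input shape: (3, 15, 30, 21)
Output shape: (3, 9450)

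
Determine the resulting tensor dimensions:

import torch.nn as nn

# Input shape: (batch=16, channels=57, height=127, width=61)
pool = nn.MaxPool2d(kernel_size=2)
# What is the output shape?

Input shape: (16, 57, 127, 61)
Output shape: (16, 57, 63, 30)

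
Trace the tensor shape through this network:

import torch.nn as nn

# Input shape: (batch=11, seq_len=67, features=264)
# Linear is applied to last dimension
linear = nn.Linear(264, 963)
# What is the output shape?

Input shape: (11, 67, 264)
Output shape: (11, 67, 963)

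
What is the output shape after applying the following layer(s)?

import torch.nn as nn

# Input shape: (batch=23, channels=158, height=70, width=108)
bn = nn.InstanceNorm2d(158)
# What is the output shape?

Input shape: (23, 158, 70, 108)
Output shape: (23, 158, 70, 108)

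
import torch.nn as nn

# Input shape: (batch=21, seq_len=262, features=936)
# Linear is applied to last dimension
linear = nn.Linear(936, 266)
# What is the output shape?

Input shape: (21, 262, 936)
Output shape: (21, 262, 266)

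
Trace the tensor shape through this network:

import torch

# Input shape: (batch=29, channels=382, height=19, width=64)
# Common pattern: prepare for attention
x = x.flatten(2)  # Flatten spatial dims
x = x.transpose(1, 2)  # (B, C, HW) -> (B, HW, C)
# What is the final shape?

Input shape: (29, 382, 19, 64)
  -> after flatten(2): (29, 382, 1216)
Output shape: (29, 1216, 382)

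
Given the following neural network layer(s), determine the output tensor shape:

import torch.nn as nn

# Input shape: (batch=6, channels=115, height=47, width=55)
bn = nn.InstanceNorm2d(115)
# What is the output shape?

Input shape: (6, 115, 47, 55)
Output shape: (6, 115, 47, 55)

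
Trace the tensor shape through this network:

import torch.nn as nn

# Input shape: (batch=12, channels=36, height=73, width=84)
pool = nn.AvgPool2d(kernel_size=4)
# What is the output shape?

Input shape: (12, 36, 73, 84)
Output shape: (12, 36, 18, 21)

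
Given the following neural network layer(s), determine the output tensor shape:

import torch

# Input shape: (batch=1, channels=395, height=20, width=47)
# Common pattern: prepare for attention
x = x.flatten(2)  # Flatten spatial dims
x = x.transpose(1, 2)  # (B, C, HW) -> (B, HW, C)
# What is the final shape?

Input shape: (1, 395, 20, 47)
  -> after flatten(2): (1, 395, 940)
Output shape: (1, 940, 395)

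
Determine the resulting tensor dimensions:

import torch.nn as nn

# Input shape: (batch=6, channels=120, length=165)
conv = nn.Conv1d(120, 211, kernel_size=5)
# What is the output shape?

Input shape: (6, 120, 165)
Output shape: (6, 211, 161)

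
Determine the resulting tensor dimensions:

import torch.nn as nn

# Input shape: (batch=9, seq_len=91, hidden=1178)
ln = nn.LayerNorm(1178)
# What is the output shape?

Input shape: (9, 91, 1178)
Output shape: (9, 91, 1178)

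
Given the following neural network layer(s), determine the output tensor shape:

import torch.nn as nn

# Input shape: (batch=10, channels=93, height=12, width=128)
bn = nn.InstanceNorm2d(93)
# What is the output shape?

Input shape: (10, 93, 12, 128)
Output shape: (10, 93, 12, 128)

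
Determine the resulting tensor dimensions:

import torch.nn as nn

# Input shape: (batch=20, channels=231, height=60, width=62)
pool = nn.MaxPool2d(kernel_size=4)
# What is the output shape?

Input shape: (20, 231, 60, 62)
Output shape: (20, 231, 15, 15)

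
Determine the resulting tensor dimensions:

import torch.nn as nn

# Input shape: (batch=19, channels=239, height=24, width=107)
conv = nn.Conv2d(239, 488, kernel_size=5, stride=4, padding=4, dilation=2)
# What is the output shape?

Input shape: (19, 239, 24, 107)
Output shape: (19, 488, 6, 27)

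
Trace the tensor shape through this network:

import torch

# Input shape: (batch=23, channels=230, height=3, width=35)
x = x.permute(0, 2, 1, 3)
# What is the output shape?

Input shape: (23, 230, 3, 35)
Output shape: (23, 3, 230, 35)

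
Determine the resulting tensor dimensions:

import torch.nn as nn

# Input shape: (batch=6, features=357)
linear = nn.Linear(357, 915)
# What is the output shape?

Input shape: (6, 357)
Output shape: (6, 915)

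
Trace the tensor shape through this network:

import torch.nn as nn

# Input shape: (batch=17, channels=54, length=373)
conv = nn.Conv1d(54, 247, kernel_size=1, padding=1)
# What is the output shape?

Input shape: (17, 54, 373)
Output shape: (17, 247, 375)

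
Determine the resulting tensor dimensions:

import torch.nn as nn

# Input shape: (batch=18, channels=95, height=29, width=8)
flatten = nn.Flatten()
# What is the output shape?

Input shape: (18, 95, 29, 8)
Output shape: (18, 22040)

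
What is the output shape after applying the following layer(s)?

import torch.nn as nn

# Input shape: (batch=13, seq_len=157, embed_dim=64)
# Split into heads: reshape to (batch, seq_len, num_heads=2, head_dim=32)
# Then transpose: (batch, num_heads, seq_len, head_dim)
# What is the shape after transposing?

Input shape: (13, 157, 64)
  -> after reshape: (13, 157, 2, 32)
Output shape: (13, 2, 157, 32)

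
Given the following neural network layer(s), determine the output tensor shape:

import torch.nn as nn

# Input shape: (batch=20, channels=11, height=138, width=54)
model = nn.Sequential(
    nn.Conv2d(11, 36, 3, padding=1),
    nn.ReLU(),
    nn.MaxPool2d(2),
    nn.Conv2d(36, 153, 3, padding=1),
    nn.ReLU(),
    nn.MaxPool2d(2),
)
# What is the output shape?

Input shape: (20, 11, 138, 54)
  -> after first Conv2d: (20, 36, 138, 54)
  -> after first MaxPool2d: (20, 36, 69, 27)
  -> after second Conv2d: (20, 153, 69, 27)
Output shape: (20, 153, 34, 13)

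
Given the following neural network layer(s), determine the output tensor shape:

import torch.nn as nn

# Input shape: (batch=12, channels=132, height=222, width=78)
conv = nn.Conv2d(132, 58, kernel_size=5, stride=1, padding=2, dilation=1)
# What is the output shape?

Input shape: (12, 132, 222, 78)
Output shape: (12, 58, 222, 78)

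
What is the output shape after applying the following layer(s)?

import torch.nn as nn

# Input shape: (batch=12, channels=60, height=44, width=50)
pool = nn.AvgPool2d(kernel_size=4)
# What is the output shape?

Input shape: (12, 60, 44, 50)
Output shape: (12, 60, 11, 12)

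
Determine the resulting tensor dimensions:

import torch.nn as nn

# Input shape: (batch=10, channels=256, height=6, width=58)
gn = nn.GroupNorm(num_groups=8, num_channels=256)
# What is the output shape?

Input shape: (10, 256, 6, 58)
Output shape: (10, 256, 6, 58)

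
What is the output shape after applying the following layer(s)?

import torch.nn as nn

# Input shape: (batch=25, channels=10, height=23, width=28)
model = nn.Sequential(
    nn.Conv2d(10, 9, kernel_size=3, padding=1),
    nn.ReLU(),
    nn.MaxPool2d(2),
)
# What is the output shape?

Input shape: (25, 10, 23, 28)
  -> after Conv2d: (25, 9, 23, 28)
  -> after ReLU: (25, 9, 23, 28)
Output shape: (25, 9, 11, 14)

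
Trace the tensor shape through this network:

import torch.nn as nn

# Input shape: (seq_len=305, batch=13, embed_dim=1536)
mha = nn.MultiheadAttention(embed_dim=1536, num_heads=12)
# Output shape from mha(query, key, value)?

Input shape: (305, 13, 1536)
Output shape: (305, 13, 1536)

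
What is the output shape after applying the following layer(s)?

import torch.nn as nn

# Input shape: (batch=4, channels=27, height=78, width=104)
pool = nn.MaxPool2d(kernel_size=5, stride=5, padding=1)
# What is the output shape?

Input shape: (4, 27, 78, 104)
Output shape: (4, 27, 16, 21)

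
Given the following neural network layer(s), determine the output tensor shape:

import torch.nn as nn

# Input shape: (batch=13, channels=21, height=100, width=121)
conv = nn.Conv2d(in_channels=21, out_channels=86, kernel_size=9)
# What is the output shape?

Input shape: (13, 21, 100, 121)
Output shape: (13, 86, 92, 113)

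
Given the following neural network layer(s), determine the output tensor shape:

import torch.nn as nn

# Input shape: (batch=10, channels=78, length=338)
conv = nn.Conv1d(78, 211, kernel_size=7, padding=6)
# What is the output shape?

Input shape: (10, 78, 338)
Output shape: (10, 211, 344)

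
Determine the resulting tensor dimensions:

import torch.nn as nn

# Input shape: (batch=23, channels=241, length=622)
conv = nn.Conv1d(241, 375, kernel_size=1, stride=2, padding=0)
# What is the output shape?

Input shape: (23, 241, 622)
Output shape: (23, 375, 311)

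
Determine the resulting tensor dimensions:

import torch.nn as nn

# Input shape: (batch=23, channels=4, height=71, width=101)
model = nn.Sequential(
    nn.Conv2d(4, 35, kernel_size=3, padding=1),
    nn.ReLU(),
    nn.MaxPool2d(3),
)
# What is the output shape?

Input shape: (23, 4, 71, 101)
  -> after Conv2d: (23, 35, 71, 101)
  -> after ReLU: (23, 35, 71, 101)
Output shape: (23, 35, 23, 33)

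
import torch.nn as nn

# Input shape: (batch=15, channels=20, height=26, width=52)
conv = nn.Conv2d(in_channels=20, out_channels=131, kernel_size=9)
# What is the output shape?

Input shape: (15, 20, 26, 52)
Output shape: (15, 131, 18, 44)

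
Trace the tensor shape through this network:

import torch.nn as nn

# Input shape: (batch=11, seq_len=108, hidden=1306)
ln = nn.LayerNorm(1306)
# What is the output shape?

Input shape: (11, 108, 1306)
Output shape: (11, 108, 1306)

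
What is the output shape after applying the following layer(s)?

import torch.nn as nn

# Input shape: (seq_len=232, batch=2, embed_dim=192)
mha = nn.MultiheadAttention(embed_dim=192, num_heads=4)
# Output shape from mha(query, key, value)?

Input shape: (232, 2, 192)
Output shape: (232, 2, 192)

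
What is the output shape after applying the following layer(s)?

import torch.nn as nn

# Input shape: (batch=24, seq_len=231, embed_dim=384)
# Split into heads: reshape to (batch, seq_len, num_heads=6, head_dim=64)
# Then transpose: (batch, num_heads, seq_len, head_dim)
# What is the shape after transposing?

Input shape: (24, 231, 384)
  -> after reshape: (24, 231, 6, 64)
Output shape: (24, 6, 231, 64)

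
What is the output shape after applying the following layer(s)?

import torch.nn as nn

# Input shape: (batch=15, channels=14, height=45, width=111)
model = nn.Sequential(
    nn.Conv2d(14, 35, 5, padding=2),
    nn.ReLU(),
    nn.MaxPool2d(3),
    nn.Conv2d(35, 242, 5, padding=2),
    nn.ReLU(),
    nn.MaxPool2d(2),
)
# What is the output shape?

Input shape: (15, 14, 45, 111)
  -> after first Conv2d: (15, 35, 45, 111)
  -> after first MaxPool2d: (15, 35, 15, 37)
  -> after second Conv2d: (15, 242, 15, 37)
Output shape: (15, 242, 7, 18)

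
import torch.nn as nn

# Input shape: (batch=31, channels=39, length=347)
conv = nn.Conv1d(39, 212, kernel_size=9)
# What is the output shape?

Input shape: (31, 39, 347)
Output shape: (31, 212, 339)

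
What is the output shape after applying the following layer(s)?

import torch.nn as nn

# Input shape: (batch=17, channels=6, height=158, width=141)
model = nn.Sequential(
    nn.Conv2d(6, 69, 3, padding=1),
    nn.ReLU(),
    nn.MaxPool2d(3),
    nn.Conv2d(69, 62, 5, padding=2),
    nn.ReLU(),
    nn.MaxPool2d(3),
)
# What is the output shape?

Input shape: (17, 6, 158, 141)
  -> after first Conv2d: (17, 69, 158, 141)
  -> after first MaxPool2d: (17, 69, 52, 47)
  -> after second Conv2d: (17, 62, 52, 47)
Output shape: (17, 62, 17, 15)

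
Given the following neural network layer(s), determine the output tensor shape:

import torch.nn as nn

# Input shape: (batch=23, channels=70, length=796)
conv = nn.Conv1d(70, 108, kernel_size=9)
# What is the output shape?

Input shape: (23, 70, 796)
Output shape: (23, 108, 788)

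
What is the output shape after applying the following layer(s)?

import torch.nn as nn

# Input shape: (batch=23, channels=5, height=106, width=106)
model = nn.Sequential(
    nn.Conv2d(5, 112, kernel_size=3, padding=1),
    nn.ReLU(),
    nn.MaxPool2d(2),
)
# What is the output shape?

Input shape: (23, 5, 106, 106)
  -> after Conv2d: (23, 112, 106, 106)
  -> after ReLU: (23, 112, 106, 106)
Output shape: (23, 112, 53, 53)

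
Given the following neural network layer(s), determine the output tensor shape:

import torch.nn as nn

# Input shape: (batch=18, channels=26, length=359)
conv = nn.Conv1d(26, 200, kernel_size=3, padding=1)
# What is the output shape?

Input shape: (18, 26, 359)
Output shape: (18, 200, 359)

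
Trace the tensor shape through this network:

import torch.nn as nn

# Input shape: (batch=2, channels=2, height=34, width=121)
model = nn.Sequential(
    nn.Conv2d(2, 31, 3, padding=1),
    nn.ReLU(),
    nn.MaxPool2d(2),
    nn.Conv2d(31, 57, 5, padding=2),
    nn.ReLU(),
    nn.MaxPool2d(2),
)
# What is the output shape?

Input shape: (2, 2, 34, 121)
  -> after first Conv2d: (2, 31, 34, 121)
  -> after first MaxPool2d: (2, 31, 17, 60)
  -> after second Conv2d: (2, 57, 17, 60)
Output shape: (2, 57, 8, 30)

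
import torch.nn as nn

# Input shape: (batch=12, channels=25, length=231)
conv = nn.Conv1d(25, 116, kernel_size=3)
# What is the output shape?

Input shape: (12, 25, 231)
Output shape: (12, 116, 229)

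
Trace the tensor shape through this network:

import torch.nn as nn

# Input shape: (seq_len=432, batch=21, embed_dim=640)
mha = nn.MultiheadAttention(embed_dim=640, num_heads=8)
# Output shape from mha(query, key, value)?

Input shape: (432, 21, 640)
Output shape: (432, 21, 640)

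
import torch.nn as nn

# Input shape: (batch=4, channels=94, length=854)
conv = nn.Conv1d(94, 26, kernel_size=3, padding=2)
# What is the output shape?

Input shape: (4, 94, 854)
Output shape: (4, 26, 856)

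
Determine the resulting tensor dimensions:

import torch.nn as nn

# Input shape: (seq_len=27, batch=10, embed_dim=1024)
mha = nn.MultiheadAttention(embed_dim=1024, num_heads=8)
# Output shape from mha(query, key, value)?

Input shape: (27, 10, 1024)
Output shape: (27, 10, 1024)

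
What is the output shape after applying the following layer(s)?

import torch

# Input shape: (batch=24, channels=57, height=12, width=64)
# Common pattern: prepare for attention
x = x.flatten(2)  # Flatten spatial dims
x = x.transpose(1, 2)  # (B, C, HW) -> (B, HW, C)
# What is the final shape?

Input shape: (24, 57, 12, 64)
  -> after flatten(2): (24, 57, 768)
Output shape: (24, 768, 57)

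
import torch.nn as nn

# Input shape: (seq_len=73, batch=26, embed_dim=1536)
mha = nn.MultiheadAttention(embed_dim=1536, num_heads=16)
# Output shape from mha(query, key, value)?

Input shape: (73, 26, 1536)
Output shape: (73, 26, 1536)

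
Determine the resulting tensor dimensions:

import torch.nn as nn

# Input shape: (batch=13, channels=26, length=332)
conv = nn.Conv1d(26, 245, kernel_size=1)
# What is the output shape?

Input shape: (13, 26, 332)
Output shape: (13, 245, 332)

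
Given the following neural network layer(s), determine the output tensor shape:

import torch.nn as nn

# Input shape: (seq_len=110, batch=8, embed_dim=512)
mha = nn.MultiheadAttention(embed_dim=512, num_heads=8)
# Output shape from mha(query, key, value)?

Input shape: (110, 8, 512)
Output shape: (110, 8, 512)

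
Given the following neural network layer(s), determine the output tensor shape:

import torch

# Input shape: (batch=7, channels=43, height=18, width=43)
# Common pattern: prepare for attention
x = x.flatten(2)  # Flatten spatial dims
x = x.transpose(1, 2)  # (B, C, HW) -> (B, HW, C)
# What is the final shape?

Input shape: (7, 43, 18, 43)
  -> after flatten(2): (7, 43, 774)
Output shape: (7, 774, 43)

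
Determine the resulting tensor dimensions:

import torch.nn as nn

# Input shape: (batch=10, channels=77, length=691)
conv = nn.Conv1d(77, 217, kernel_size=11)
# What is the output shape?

Input shape: (10, 77, 691)
Output shape: (10, 217, 681)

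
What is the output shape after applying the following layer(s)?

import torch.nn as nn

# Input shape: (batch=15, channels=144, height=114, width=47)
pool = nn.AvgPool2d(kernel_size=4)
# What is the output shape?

Input shape: (15, 144, 114, 47)
Output shape: (15, 144, 28, 11)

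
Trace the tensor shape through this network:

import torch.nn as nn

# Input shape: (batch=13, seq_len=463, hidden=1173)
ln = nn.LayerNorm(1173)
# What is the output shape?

Input shape: (13, 463, 1173)
Output shape: (13, 463, 1173)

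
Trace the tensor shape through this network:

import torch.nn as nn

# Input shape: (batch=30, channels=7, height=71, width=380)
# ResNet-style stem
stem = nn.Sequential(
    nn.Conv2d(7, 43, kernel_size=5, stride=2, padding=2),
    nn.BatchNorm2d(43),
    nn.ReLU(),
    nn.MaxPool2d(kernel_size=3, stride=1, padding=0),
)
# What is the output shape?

Input shape: (30, 7, 71, 380)
  -> after Conv2d 5x5 stride=2: (30, 43, 36, 190)
Output shape: (30, 43, 34, 188)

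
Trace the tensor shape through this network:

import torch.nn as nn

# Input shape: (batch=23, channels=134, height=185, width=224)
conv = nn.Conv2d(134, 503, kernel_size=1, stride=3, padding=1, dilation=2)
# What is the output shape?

Input shape: (23, 134, 185, 224)
Output shape: (23, 503, 63, 76)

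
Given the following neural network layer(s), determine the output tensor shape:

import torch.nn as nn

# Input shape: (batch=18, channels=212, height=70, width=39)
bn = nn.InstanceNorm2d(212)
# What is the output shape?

Input shape: (18, 212, 70, 39)
Output shape: (18, 212, 70, 39)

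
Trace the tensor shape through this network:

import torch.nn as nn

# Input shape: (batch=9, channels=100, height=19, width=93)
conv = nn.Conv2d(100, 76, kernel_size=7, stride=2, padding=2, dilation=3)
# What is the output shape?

Input shape: (9, 100, 19, 93)
Output shape: (9, 76, 3, 40)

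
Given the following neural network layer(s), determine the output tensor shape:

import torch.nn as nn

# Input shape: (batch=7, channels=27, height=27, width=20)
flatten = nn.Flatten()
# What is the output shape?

Input shape: (7, 27, 27, 20)
Output shape: (7, 14580)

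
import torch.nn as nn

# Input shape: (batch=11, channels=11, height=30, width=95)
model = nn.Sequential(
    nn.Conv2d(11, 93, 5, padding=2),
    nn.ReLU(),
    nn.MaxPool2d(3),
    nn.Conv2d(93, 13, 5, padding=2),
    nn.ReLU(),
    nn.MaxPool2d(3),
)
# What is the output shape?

Input shape: (11, 11, 30, 95)
  -> after first Conv2d: (11, 93, 30, 95)
  -> after first MaxPool2d: (11, 93, 10, 31)
  -> after second Conv2d: (11, 13, 10, 31)
Output shape: (11, 13, 3, 10)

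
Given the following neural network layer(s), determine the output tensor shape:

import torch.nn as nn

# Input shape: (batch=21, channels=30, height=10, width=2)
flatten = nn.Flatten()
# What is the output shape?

Input shape: (21, 30, 10, 2)
Output shape: (21, 600)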